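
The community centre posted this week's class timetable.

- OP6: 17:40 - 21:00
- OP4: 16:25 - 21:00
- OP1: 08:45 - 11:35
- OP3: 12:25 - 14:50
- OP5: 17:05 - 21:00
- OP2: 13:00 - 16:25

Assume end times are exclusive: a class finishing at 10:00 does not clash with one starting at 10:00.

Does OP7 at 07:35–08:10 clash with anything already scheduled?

No — it doesn't clash with anything

OP1: starts 08:45 at or after OP7 ends 08:10 → clear.
OP3: starts 12:25 at or after OP7 ends 08:10 → clear.
OP2: starts 13:00 at or after OP7 ends 08:10 → clear.
OP4: starts 16:25 at or after OP7 ends 08:10 → clear.
OP5: starts 17:05 at or after OP7 ends 08:10 → clear.
OP6: starts 17:40 at or after OP7 ends 08:10 → clear.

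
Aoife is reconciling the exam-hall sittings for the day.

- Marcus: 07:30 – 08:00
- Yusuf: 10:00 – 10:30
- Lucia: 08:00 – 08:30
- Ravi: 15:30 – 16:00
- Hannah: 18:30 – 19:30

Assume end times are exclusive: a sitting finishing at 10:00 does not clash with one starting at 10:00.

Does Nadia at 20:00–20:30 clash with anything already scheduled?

Marcus: ends 08:00 at or before Nadia starts 20:00 → clear.
Lucia: ends 08:30 at or before Nadia starts 20:00 → clear.
Yusuf: ends 10:30 at or before Nadia starts 20:00 → clear.
Ravi: ends 16:00 at or before Nadia starts 20:00 → clear.
Hannah: ends 19:30 at or before Nadia starts 20:00 → clear.

No — it doesn't clash with anything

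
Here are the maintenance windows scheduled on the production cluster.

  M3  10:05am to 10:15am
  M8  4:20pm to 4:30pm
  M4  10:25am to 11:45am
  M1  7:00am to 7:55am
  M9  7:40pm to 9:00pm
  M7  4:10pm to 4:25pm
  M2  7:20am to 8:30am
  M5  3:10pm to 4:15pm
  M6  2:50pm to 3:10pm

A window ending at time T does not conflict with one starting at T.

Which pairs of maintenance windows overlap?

Sorted by start: M1, M2, M3, M4, M6, M5, M7, M8, M9.
M2 starts before M1 ends → M1 and M2 overlap.
M3 starts after M1 ends; M1 is clear from here.
M3 starts after M2 ends; M2 is clear from here.
M4 starts after M3 ends; M3 is clear from here.
M6 starts after M4 ends; M4 is clear from here.
M5 starts exactly when M6 ends (back-to-back, no overlap); M6 is clear from here.
M7 starts before M5 ends → M5 and M7 overlap.
M8 starts after M5 ends; M5 is clear from here.
M8 starts before M7 ends → M7 and M8 overlap.
M9 starts after M7 ends.
M9 starts after M8 ends.

M1 & M2, M5 & M7, M7 & M8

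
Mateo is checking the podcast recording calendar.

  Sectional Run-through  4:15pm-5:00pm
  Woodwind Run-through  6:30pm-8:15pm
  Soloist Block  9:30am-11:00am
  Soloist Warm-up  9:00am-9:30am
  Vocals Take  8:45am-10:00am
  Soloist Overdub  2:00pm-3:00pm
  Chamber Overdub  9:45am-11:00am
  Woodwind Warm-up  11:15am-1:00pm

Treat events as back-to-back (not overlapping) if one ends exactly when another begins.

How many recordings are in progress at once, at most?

3

Sweep the timeline, counting +1 at each start and −1 at each end (ends before starts at a tie):
8:45am start Vocals Take → 1
9:00am start Soloist Warm-up → 2
9:30am end Soloist Warm-up → 1
9:30am start Soloist Block → 2
9:45am start Chamber Overdub → 3
10:00am end Vocals Take → 2
11:00am end Chamber Overdub → 1
11:00am end Soloist Block → 0
11:15am start Woodwind Warm-up → 1
1:00pm end Woodwind Warm-up → 0
2:00pm start Soloist Overdub → 1
3:00pm end Soloist Overdub → 0
4:15pm start Sectional Run-through → 1
5:00pm end Sectional Run-through → 0
6:30pm start Woodwind Run-through → 1
8:15pm end Woodwind Run-through → 0
Peak is 3, at 9:45am (Chamber Overdub, Soloist Block, Vocals Take).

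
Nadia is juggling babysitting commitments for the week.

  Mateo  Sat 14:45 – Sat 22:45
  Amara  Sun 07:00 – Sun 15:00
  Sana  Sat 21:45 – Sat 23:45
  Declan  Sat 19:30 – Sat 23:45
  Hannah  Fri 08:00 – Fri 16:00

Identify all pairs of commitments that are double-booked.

Two intervals overlap when each starts before the other ends.
Sorted by start: Hannah, Mateo, Declan, Sana, Amara.
Mateo starts after Hannah ends — done with Hannah.
Declan starts before Mateo ends → Mateo and Declan overlap.
Sana starts before Mateo ends → Mateo and Sana overlap.
Amara starts after Mateo ends.
Sana starts before Declan ends → Declan and Sana overlap.
Amara starts after Declan ends.
Amara starts after Sana ends.

Declan & Mateo, Declan & Sana, Mateo & Sana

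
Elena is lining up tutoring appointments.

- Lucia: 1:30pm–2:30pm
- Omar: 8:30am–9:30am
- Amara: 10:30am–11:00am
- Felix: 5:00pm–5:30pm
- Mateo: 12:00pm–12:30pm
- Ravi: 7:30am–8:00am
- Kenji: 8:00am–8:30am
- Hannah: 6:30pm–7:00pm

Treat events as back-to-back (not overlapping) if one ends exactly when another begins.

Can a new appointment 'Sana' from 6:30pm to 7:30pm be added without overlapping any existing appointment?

Ravi: ends 8:00am at or before Sana starts 6:30pm → clear.
Kenji: ends 8:30am at or before Sana starts 6:30pm → clear.
Omar: ends 9:30am at or before Sana starts 6:30pm → clear.
Amara: ends 11:00am at or before Sana starts 6:30pm → clear.
Mateo: ends 12:30pm at or before Sana starts 6:30pm → clear.
Lucia: ends 2:30pm at or before Sana starts 6:30pm → clear.
Felix: ends 5:30pm at or before Sana starts 6:30pm → clear.
Hannah: starts 6:30pm before Sana ends 7:30pm, and ends 7:00pm after Sana starts 6:30pm → overlap.
Sana overlaps Hannah.

No — it overlaps Hannah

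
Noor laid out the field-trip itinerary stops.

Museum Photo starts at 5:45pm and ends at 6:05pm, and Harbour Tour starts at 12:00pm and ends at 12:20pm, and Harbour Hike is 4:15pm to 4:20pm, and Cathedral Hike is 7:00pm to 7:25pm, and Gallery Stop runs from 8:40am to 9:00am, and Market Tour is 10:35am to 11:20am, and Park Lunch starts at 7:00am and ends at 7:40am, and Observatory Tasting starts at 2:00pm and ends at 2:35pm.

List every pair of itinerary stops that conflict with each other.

none

Sorted by start: Park Lunch, Gallery Stop, Market Tour, Harbour Tour, Observatory Tasting, Harbour Hike, Museum Photo, Cathedral Hike.
Gallery Stop starts after Park Lunch ends, so Park Lunch has no further overlaps.
Market Tour starts after Gallery Stop ends, so Gallery Stop has no further overlaps.
Harbour Tour starts after Market Tour ends, so Market Tour has no further overlaps.
Observatory Tasting starts after Harbour Tour ends, so Harbour Tour has no further overlaps.
Harbour Hike starts after Observatory Tasting ends, so Observatory Tasting has no further overlaps.
Museum Photo starts after Harbour Hike ends, so Harbour Hike has no further overlaps.
Cathedral Hike starts after Museum Photo ends.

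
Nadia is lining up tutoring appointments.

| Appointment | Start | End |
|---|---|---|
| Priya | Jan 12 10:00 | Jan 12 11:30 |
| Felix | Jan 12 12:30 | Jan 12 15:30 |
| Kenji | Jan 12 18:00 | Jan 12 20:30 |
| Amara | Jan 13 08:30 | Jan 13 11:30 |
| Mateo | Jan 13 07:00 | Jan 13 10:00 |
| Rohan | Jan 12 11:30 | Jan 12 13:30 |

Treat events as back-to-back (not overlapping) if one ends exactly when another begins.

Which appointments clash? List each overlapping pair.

Sorted by start: Priya, Rohan, Felix, Kenji, Mateo, Amara.
Rohan starts exactly when Priya ends (back-to-back, no overlap), so nothing later overlaps Priya either.
Felix starts before Rohan ends → Rohan and Felix overlap.
Kenji starts after Rohan ends, so nothing later overlaps Rohan either.
Kenji starts after Felix ends, so nothing later overlaps Felix either.
Mateo starts after Kenji ends, so nothing later overlaps Kenji either.
Amara starts before Mateo ends → Mateo and Amara overlap.

Amara & Mateo, Felix & Rohan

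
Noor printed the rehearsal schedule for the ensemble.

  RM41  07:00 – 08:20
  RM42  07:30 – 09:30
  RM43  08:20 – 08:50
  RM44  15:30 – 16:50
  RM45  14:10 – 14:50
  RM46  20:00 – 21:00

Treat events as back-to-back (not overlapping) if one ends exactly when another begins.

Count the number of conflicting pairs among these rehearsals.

2

Sorted by start: RM41, RM42, RM43, RM45, RM44, RM46.
RM42 starts before RM41 ends → RM41 and RM42 overlap.
RM43 starts exactly when RM41 ends (back-to-back, no overlap) — done with RM41.
RM43 starts before RM42 ends → RM42 and RM43 overlap.
RM45 starts after RM42 ends — done with RM42.
RM45 starts after RM43 ends — done with RM43.
RM44 starts after RM45 ends — done with RM45.
RM46 starts after RM44 ends.
Overlapping pairs: RM41 & RM42, RM42 & RM43 — 2 in total.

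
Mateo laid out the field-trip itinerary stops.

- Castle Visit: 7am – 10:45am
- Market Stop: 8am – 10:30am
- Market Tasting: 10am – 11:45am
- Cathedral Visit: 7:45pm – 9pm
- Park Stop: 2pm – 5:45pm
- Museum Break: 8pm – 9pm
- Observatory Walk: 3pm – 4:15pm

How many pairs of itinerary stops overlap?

Two intervals overlap when each starts before the other ends.
Sorted by start: Castle Visit, Market Stop, Market Tasting, Park Stop, Observatory Walk, Cathedral Visit, Museum Break.
Market Stop starts before Castle Visit ends → Castle Visit and Market Stop overlap.
Market Tasting starts before Castle Visit ends → Castle Visit and Market Tasting overlap.
Park Stop starts after Castle Visit ends — done with Castle Visit.
Market Tasting starts before Market Stop ends → Market Stop and Market Tasting overlap.
Park Stop starts after Market Stop ends — done with Market Stop.
Park Stop starts after Market Tasting ends — done with Market Tasting.
Observatory Walk starts before Park Stop ends → Park Stop and Observatory Walk overlap.
Cathedral Visit starts after Park Stop ends — done with Park Stop.
Cathedral Visit starts after Observatory Walk ends — done with Observatory Walk.
Museum Break starts before Cathedral Visit ends → Cathedral Visit and Museum Break overlap.
Overlapping pairs: Castle Visit & Market Stop, Castle Visit & Market Tasting, Cathedral Visit & Museum Break, Market Stop & Market Tasting, Observatory Walk & Park Stop — 5 in total.

5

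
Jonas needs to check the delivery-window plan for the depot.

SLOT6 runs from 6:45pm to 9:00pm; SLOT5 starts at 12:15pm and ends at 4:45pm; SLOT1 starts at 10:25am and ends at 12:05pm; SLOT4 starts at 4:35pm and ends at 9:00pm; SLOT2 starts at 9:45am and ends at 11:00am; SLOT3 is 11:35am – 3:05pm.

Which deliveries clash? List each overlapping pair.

SLOT1 & SLOT2, SLOT1 & SLOT3, SLOT3 & SLOT5, SLOT4 & SLOT5, SLOT4 & SLOT6

Sorted by start: SLOT2, SLOT1, SLOT3, SLOT5, SLOT4, SLOT6.
SLOT1 starts before SLOT2 ends → SLOT2 and SLOT1 overlap.
SLOT3 starts after SLOT2 ends, so SLOT2 has no further overlaps.
SLOT3 starts before SLOT1 ends → SLOT1 and SLOT3 overlap.
SLOT5 starts after SLOT1 ends, so SLOT1 has no further overlaps.
SLOT5 starts before SLOT3 ends → SLOT3 and SLOT5 overlap.
SLOT4 starts after SLOT3 ends, so SLOT3 has no further overlaps.
SLOT4 starts before SLOT5 ends → SLOT5 and SLOT4 overlap.
SLOT6 starts after SLOT5 ends.
SLOT6 starts before SLOT4 ends → SLOT4 and SLOT6 overlap.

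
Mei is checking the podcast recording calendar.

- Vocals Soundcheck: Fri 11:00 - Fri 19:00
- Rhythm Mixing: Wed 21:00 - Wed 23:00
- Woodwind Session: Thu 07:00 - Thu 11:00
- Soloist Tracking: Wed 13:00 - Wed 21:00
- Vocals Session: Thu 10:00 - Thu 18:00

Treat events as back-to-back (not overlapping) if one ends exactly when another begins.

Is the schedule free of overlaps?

No

Sorted by start: Soloist Tracking, Rhythm Mixing, Woodwind Session, Vocals Session, Vocals Soundcheck.
Rhythm Mixing starts exactly when Soloist Tracking ends (back-to-back, no overlap), so Soloist Tracking has no further overlaps.
Woodwind Session starts after Rhythm Mixing ends, so Rhythm Mixing has no further overlaps.
Vocals Session starts before Woodwind Session ends → Woodwind Session and Vocals Session overlap.
That's a conflict, so the schedule is not conflict-free.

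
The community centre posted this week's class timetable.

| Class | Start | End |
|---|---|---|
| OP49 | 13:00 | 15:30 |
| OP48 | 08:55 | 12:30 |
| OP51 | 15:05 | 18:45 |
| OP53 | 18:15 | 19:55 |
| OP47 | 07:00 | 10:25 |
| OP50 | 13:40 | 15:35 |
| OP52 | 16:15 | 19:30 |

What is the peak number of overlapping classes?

Walk through starts and ends in time order (an end at T is processed before a start at T):
07:00 start OP47 → 1
08:55 start OP48 → 2
10:25 end OP47 → 1
12:30 end OP48 → 0
13:00 start OP49 → 1
13:40 start OP50 → 2
15:05 start OP51 → 3
15:30 end OP49 → 2
15:35 end OP50 → 1
16:15 start OP52 → 2
18:15 start OP53 → 3
18:45 end OP51 → 2
19:30 end OP52 → 1
19:55 end OP53 → 0
Peak is 3, at 15:05 (OP49, OP50, OP51).

3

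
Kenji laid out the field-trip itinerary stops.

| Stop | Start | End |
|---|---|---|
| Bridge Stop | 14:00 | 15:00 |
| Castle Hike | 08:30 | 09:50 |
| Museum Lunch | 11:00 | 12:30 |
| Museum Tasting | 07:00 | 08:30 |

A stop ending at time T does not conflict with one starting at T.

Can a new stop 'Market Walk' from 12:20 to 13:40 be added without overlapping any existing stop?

Museum Tasting: ends 08:30 at or before Market Walk starts 12:20 → clear.
Castle Hike: ends 09:50 at or before Market Walk starts 12:20 → clear.
Museum Lunch: starts 11:00 before Market Walk ends 13:40, and ends 12:30 after Market Walk starts 12:20 → overlap.
Bridge Stop: starts 14:00 at or after Market Walk ends 13:40 → clear.
Market Walk overlaps Museum Lunch.

No — it overlaps Museum Lunch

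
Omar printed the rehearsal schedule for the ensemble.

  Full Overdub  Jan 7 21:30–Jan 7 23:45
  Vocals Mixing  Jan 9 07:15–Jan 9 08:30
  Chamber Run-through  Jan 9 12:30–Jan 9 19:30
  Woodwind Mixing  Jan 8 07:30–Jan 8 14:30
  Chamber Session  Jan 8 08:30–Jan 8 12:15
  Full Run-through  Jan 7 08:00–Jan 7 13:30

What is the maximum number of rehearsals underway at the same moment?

Sweep the timeline, counting +1 at each start and −1 at each end (ends before starts at a tie):
Jan 7 08:00 start Full Run-through → 1
Jan 7 13:30 end Full Run-through → 0
Jan 7 21:30 start Full Overdub → 1
Jan 7 23:45 end Full Overdub → 0
Jan 8 07:30 start Woodwind Mixing → 1
Jan 8 08:30 start Chamber Session → 2
Jan 8 12:15 end Chamber Session → 1
Jan 8 14:30 end Woodwind Mixing → 0
Jan 9 07:15 start Vocals Mixing → 1
Jan 9 08:30 end Vocals Mixing → 0
Jan 9 12:30 start Chamber Run-through → 1
Jan 9 19:30 end Chamber Run-through → 0
Peak is 2, at Jan 8 08:30 (Chamber Session, Woodwind Mixing).

2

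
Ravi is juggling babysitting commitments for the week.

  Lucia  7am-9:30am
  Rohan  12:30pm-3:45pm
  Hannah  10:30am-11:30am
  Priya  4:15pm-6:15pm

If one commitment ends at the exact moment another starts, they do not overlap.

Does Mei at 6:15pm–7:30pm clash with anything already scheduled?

Lucia: ends 9:30am at or before Mei starts 6:15pm → clear.
Hannah: ends 11:30am at or before Mei starts 6:15pm → clear.
Rohan: ends 3:45pm at or before Mei starts 6:15pm → clear.
Priya: ends 6:15pm at or before Mei starts 6:15pm → clear.

No — it doesn't clash with anything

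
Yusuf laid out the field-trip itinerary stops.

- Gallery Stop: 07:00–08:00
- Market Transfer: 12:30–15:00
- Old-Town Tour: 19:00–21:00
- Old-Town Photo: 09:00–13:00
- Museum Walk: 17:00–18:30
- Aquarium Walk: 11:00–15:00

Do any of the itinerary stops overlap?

Yes

Sorted by start: Gallery Stop, Old-Town Photo, Aquarium Walk, Market Transfer, Museum Walk, Old-Town Tour.
Old-Town Photo starts after Gallery Stop ends, so nothing later overlaps Gallery Stop either.
Aquarium Walk starts before Old-Town Photo ends → Old-Town Photo and Aquarium Walk overlap.
That's a conflict, so the schedule is not conflict-free.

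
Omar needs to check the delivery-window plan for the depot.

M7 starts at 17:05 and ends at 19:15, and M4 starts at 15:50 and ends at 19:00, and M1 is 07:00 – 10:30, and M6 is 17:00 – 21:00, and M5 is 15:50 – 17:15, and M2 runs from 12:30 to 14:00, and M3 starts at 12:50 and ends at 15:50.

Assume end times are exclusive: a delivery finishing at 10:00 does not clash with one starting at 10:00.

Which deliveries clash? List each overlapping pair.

M2 & M3, M4 & M5, M4 & M6, M4 & M7, M5 & M6, M5 & M7, M6 & M7

Check each pair: they overlap iff neither finishes before the other starts.
Sorted by start: M1, M2, M3, M4, M5, M6, M7.
M2 starts after M1 ends — done with M1.
M3 starts before M2 ends → M2 and M3 overlap.
M4 starts after M2 ends — done with M2.
M4 starts exactly when M3 ends (back-to-back, no overlap) — done with M3.
M5 starts before M4 ends → M4 and M5 overlap.
M6 starts before M4 ends → M4 and M6 overlap.
M7 starts before M4 ends → M4 and M7 overlap.
M6 starts before M5 ends → M5 and M6 overlap.
M7 starts before M5 ends → M5 and M7 overlap.
M7 starts before M6 ends → M6 and M7 overlap.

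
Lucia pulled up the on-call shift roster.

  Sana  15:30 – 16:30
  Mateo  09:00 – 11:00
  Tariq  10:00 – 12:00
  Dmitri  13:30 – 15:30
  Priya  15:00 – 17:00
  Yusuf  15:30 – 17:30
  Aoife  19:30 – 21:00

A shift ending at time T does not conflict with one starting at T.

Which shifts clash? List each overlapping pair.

Sorted by start: Mateo, Tariq, Dmitri, Priya, Sana, Yusuf, Aoife.
Tariq starts before Mateo ends → Mateo and Tariq overlap.
Dmitri starts after Mateo ends, so nothing later overlaps Mateo either.
Dmitri starts after Tariq ends, so nothing later overlaps Tariq either.
Priya starts before Dmitri ends → Dmitri and Priya overlap.
Sana starts exactly when Dmitri ends (back-to-back, no overlap), so nothing later overlaps Dmitri either.
Sana starts before Priya ends → Priya and Sana overlap.
Yusuf starts before Priya ends → Priya and Yusuf overlap.
Aoife starts after Priya ends.
Yusuf starts before Sana ends → Sana and Yusuf overlap.
Aoife starts after Sana ends.
Aoife starts after Yusuf ends.

Dmitri & Priya, Mateo & Tariq, Priya & Sana, Priya & Yusuf, Sana & Yusuf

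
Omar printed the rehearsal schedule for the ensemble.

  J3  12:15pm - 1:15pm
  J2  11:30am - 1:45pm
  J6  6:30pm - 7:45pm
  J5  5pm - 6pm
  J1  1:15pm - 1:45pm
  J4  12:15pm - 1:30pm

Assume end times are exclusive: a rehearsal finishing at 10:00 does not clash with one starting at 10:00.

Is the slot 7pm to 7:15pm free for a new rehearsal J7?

J2: ends 1:45pm at or before J7 starts 7pm → clear.
J3: ends 1:15pm at or before J7 starts 7pm → clear.
J4: ends 1:30pm at or before J7 starts 7pm → clear.
J1: ends 1:45pm at or before J7 starts 7pm → clear.
J5: ends 6pm at or before J7 starts 7pm → clear.
J6: starts 6:30pm before J7 ends 7:15pm, and ends 7:45pm after J7 starts 7pm → overlap.
J7 overlaps J6.

No — it overlaps J6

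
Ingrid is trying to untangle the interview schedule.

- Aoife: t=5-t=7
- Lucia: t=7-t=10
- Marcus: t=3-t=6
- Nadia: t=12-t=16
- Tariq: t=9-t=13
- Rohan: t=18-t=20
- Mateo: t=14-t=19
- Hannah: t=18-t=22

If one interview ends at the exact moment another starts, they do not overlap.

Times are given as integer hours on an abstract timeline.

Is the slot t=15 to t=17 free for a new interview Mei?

No — it overlaps Mateo, Nadia

Marcus: ends t=6 at or before Mei starts t=15 → clear.
Aoife: ends t=7 at or before Mei starts t=15 → clear.
Lucia: ends t=10 at or before Mei starts t=15 → clear.
Tariq: ends t=13 at or before Mei starts t=15 → clear.
Nadia: starts t=12 before Mei ends t=17, and ends t=16 after Mei starts t=15 → overlap.
Mateo: starts t=14 before Mei ends t=17, and ends t=19 after Mei starts t=15 → overlap.
Rohan: starts t=18 at or after Mei ends t=17 → clear.
Hannah: starts t=18 at or after Mei ends t=17 → clear.
Mei overlaps Nadia, Mateo.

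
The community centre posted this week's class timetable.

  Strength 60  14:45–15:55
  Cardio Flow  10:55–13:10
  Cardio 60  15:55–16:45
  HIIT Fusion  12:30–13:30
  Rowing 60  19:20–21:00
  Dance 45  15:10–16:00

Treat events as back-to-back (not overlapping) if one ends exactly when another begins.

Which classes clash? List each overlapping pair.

Sorted by start: Cardio Flow, HIIT Fusion, Strength 60, Dance 45, Cardio 60, Rowing 60.
HIIT Fusion starts before Cardio Flow ends → Cardio Flow and HIIT Fusion overlap.
Strength 60 starts after Cardio Flow ends, so nothing later overlaps Cardio Flow either.
Strength 60 starts after HIIT Fusion ends, so nothing later overlaps HIIT Fusion either.
Dance 45 starts before Strength 60 ends → Strength 60 and Dance 45 overlap.
Cardio 60 starts exactly when Strength 60 ends (back-to-back, no overlap), so nothing later overlaps Strength 60 either.
Cardio 60 starts before Dance 45 ends → Dance 45 and Cardio 60 overlap.
Rowing 60 starts after Dance 45 ends.
Rowing 60 starts after Cardio 60 ends.

Cardio 60 & Dance 45, Cardio Flow & HIIT Fusion, Dance 45 & Strength 60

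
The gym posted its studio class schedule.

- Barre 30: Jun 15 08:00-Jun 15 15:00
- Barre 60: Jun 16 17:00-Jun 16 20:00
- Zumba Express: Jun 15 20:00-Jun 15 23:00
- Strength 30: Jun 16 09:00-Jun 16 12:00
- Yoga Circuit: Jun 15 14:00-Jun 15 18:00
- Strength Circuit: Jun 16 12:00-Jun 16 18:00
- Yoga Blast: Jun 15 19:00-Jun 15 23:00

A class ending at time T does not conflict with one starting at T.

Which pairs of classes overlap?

Barre 30 & Yoga Circuit, Barre 60 & Strength Circuit, Yoga Blast & Zumba Express

Sorted by start: Barre 30, Yoga Circuit, Yoga Blast, Zumba Express, Strength 30, Strength Circuit, Barre 60.
Yoga Circuit starts before Barre 30 ends → Barre 30 and Yoga Circuit overlap.
Yoga Blast starts after Barre 30 ends — done with Barre 30.
Yoga Blast starts after Yoga Circuit ends — done with Yoga Circuit.
Zumba Express starts before Yoga Blast ends → Yoga Blast and Zumba Express overlap.
Strength 30 starts after Yoga Blast ends — done with Yoga Blast.
Strength 30 starts after Zumba Express ends — done with Zumba Express.
Strength Circuit starts exactly when Strength 30 ends (back-to-back, no overlap) — done with Strength 30.
Barre 60 starts before Strength Circuit ends → Strength Circuit and Barre 60 overlap.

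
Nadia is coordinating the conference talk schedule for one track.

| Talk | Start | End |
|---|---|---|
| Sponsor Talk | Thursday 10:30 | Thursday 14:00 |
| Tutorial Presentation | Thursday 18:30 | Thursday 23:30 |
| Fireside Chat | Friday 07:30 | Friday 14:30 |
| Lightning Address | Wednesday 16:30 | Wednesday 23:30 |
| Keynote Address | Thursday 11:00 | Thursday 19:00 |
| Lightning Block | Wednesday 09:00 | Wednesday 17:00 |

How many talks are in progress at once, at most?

2

Walk through starts and ends in time order (an end at T is processed before a start at T):
Wednesday 09:00 start Lightning Block → 1
Wednesday 16:30 start Lightning Address → 2
Wednesday 17:00 end Lightning Block → 1
Wednesday 23:30 end Lightning Address → 0
Thursday 10:30 start Sponsor Talk → 1
Thursday 11:00 start Keynote Address → 2
Thursday 14:00 end Sponsor Talk → 1
Thursday 18:30 start Tutorial Presentation → 2
Thursday 19:00 end Keynote Address → 1
Thursday 23:30 end Tutorial Presentation → 0
Friday 07:30 start Fireside Chat → 1
Friday 14:30 end Fireside Chat → 0
Peak is 2, at Wednesday 16:30 (Lightning Address, Lightning Block).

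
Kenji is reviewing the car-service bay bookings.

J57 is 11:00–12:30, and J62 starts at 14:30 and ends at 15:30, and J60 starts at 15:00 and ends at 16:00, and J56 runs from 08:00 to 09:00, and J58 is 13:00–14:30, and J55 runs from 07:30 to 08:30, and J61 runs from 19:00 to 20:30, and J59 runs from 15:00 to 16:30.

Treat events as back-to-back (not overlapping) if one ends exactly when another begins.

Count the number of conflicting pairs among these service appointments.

4

Sorted by start: J55, J56, J57, J58, J62, J59, J60, J61.
J56 starts before J55 ends → J55 and J56 overlap.
J57 starts after J55 ends — done with J55.
J57 starts after J56 ends — done with J56.
J58 starts after J57 ends — done with J57.
J62 starts exactly when J58 ends (back-to-back, no overlap) — done with J58.
J59 starts before J62 ends → J62 and J59 overlap.
J60 starts before J62 ends → J62 and J60 overlap.
J61 starts after J62 ends.
J60 starts before J59 ends → J59 and J60 overlap.
J61 starts after J59 ends.
J61 starts after J60 ends.
Overlapping pairs: J55 & J56, J59 & J60, J59 & J62, J60 & J62 — 4 in total.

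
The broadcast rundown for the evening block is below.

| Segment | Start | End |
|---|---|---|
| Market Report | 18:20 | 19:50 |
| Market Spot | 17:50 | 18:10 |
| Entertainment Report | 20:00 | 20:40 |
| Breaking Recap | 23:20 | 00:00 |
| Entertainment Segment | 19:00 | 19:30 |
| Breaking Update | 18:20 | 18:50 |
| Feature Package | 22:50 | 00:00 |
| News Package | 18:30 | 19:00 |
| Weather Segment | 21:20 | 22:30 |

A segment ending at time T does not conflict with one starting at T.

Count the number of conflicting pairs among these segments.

Two intervals overlap when each starts before the other ends.
Sorted by start: Market Spot, Market Report, Breaking Update, News Package, Entertainment Segment, Entertainment Report, Weather Segment, Feature Package, Breaking Recap.
Market Report starts after Market Spot ends, so Market Spot has no further overlaps.
Breaking Update starts before Market Report ends → Market Report and Breaking Update overlap.
News Package starts before Market Report ends → Market Report and News Package overlap.
Entertainment Segment starts before Market Report ends → Market Report and Entertainment Segment overlap.
Entertainment Report starts after Market Report ends, so Market Report has no further overlaps.
News Package starts before Breaking Update ends → Breaking Update and News Package overlap.
Entertainment Segment starts after Breaking Update ends, so Breaking Update has no further overlaps.
Entertainment Segment starts exactly when News Package ends (back-to-back, no overlap), so News Package has no further overlaps.
Entertainment Report starts after Entertainment Segment ends, so Entertainment Segment has no further overlaps.
Weather Segment starts after Entertainment Report ends, so Entertainment Report has no further overlaps.
Feature Package starts after Weather Segment ends, so Weather Segment has no further overlaps.
Breaking Recap starts before Feature Package ends → Feature Package and Breaking Recap overlap.
Overlapping pairs: Breaking Recap & Feature Package, Breaking Update & Market Report, Breaking Update & News Package, Entertainment Segment & Market Report, Market Report & News Package — 5 in total.

5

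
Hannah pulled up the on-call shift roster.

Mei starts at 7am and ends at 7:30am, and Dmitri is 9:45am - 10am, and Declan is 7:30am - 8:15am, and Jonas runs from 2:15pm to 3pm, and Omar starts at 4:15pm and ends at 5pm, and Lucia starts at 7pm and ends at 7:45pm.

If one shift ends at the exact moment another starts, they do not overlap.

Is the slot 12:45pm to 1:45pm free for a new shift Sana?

Yes — the slot is free

Mei: ends 7:30am at or before Sana starts 12:45pm → clear.
Declan: ends 8:15am at or before Sana starts 12:45pm → clear.
Dmitri: ends 10am at or before Sana starts 12:45pm → clear.
Jonas: starts 2:15pm at or after Sana ends 1:45pm → clear.
Omar: starts 4:15pm at or after Sana ends 1:45pm → clear.
Lucia: starts 7pm at or after Sana ends 1:45pm → clear.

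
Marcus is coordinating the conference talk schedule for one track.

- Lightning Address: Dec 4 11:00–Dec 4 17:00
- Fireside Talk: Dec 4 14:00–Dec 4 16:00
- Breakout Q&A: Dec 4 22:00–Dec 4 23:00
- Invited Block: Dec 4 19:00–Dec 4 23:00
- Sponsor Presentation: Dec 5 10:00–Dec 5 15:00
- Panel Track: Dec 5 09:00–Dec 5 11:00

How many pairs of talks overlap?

3

Sorted by start: Lightning Address, Fireside Talk, Invited Block, Breakout Q&A, Panel Track, Sponsor Presentation.
Fireside Talk starts before Lightning Address ends → Lightning Address and Fireside Talk overlap.
Invited Block starts after Lightning Address ends, so Lightning Address has no further overlaps.
Invited Block starts after Fireside Talk ends, so Fireside Talk has no further overlaps.
Breakout Q&A starts before Invited Block ends → Invited Block and Breakout Q&A overlap.
Panel Track starts after Invited Block ends, so Invited Block has no further overlaps.
Panel Track starts after Breakout Q&A ends, so Breakout Q&A has no further overlaps.
Sponsor Presentation starts before Panel Track ends → Panel Track and Sponsor Presentation overlap.
Overlapping pairs: Breakout Q&A & Invited Block, Fireside Talk & Lightning Address, Panel Track & Sponsor Presentation — 3 in total.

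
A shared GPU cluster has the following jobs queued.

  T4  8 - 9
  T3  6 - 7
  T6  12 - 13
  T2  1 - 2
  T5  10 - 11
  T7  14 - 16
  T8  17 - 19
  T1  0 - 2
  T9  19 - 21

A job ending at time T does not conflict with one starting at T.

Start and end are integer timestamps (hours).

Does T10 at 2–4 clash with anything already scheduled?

T1: ends 2 at or before T10 starts 2 → clear.
T2: ends 2 at or before T10 starts 2 → clear.
T3: starts 6 at or after T10 ends 4 → clear.
T4: starts 8 at or after T10 ends 4 → clear.
T5: starts 10 at or after T10 ends 4 → clear.
T6: starts 12 at or after T10 ends 4 → clear.
T7: starts 14 at or after T10 ends 4 → clear.
T8: starts 17 at or after T10 ends 4 → clear.
T9: starts 19 at or after T10 ends 4 → clear.

No — it doesn't clash with anything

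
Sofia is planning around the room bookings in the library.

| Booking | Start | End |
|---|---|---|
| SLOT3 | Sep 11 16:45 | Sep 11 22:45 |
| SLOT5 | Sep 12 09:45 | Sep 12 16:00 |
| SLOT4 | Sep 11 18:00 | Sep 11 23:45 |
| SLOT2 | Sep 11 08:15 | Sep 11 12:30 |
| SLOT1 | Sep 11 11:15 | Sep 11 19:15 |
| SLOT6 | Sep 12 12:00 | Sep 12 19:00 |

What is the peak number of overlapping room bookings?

Walk through starts and ends in time order (an end at T is processed before a start at T):
Sep 11 08:15 start SLOT2 → 1
Sep 11 11:15 start SLOT1 → 2
Sep 11 12:30 end SLOT2 → 1
Sep 11 16:45 start SLOT3 → 2
Sep 11 18:00 start SLOT4 → 3
Sep 11 19:15 end SLOT1 → 2
Sep 11 22:45 end SLOT3 → 1
Sep 11 23:45 end SLOT4 → 0
Sep 12 09:45 start SLOT5 → 1
Sep 12 12:00 start SLOT6 → 2
Sep 12 16:00 end SLOT5 → 1
Sep 12 19:00 end SLOT6 → 0
Peak is 3, at Sep 11 18:00 (SLOT1, SLOT3, SLOT4).

3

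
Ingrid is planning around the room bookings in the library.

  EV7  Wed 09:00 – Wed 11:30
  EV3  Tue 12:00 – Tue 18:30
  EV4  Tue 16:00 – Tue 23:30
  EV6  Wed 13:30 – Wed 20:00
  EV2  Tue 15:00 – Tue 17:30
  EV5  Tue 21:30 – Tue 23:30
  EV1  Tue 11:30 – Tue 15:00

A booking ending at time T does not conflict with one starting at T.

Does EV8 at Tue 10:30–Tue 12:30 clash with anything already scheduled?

Yes — it overlaps EV1, EV3

EV1: starts Tue 11:30 before EV8 ends Tue 12:30, and ends Tue 15:00 after EV8 starts Tue 10:30 → overlap.
EV3: starts Tue 12:00 before EV8 ends Tue 12:30, and ends Tue 18:30 after EV8 starts Tue 10:30 → overlap.
EV2: starts Tue 15:00 at or after EV8 ends Tue 12:30 → clear.
EV4: starts Tue 16:00 at or after EV8 ends Tue 12:30 → clear.
EV5: starts Tue 21:30 at or after EV8 ends Tue 12:30 → clear.
EV7: starts Wed 09:00 at or after EV8 ends Tue 12:30 → clear.
EV6: starts Wed 13:30 at or after EV8 ends Tue 12:30 → clear.
EV8 overlaps EV1, EV3.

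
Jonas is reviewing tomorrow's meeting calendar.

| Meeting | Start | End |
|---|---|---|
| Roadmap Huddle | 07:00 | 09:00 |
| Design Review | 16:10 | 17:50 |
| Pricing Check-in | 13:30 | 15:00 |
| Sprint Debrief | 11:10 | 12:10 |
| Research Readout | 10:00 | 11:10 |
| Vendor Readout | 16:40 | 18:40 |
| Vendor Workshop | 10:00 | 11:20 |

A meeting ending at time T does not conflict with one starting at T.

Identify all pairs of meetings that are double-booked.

Design Review & Vendor Readout, Research Readout & Vendor Workshop, Sprint Debrief & Vendor Workshop

Check each pair: they overlap iff neither finishes before the other starts.
Sorted by start: Roadmap Huddle, Research Readout, Vendor Workshop, Sprint Debrief, Pricing Check-in, Design Review, Vendor Readout.
Research Readout starts after Roadmap Huddle ends, so nothing later overlaps Roadmap Huddle either.
Vendor Workshop starts before Research Readout ends → Research Readout and Vendor Workshop overlap.
Sprint Debrief starts exactly when Research Readout ends (back-to-back, no overlap), so nothing later overlaps Research Readout either.
Sprint Debrief starts before Vendor Workshop ends → Vendor Workshop and Sprint Debrief overlap.
Pricing Check-in starts after Vendor Workshop ends, so nothing later overlaps Vendor Workshop either.
Pricing Check-in starts after Sprint Debrief ends, so nothing later overlaps Sprint Debrief either.
Design Review starts after Pricing Check-in ends, so nothing later overlaps Pricing Check-in either.
Vendor Readout starts before Design Review ends → Design Review and Vendor Readout overlap.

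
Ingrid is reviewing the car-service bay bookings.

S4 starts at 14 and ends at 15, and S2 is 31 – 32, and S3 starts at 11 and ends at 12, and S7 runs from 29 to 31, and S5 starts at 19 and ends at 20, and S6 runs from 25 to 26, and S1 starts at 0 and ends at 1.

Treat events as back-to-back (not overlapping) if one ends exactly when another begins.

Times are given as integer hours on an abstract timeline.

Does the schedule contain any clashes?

No

Sorted by start: S1, S3, S4, S5, S6, S7, S2.
S3 starts after S1 ends — done with S1.
S4 starts after S3 ends — done with S3.
S5 starts after S4 ends — done with S4.
S6 starts after S5 ends — done with S5.
S7 starts after S6 ends — done with S6.
S2 starts exactly when S7 ends (back-to-back, no overlap).
Every pair is clear; the schedule has no overlaps.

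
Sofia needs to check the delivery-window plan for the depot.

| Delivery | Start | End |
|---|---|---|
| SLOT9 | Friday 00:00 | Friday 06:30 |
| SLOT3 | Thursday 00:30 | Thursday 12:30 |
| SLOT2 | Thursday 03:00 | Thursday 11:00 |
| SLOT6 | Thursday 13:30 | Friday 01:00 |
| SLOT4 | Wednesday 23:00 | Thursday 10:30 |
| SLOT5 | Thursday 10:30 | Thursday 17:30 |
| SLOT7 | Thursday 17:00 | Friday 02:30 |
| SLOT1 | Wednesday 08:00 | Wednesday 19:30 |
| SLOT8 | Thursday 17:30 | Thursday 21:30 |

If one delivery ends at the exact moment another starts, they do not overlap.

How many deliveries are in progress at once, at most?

3

Walk through starts and ends in time order (an end at T is processed before a start at T):
Wednesday 08:00 start SLOT1 → 1
Wednesday 19:30 end SLOT1 → 0
Wednesday 23:00 start SLOT4 → 1
Thursday 00:30 start SLOT3 → 2
Thursday 03:00 start SLOT2 → 3
Thursday 10:30 end SLOT4 → 2
Thursday 10:30 start SLOT5 → 3
Thursday 11:00 end SLOT2 → 2
Thursday 12:30 end SLOT3 → 1
Thursday 13:30 start SLOT6 → 2
Thursday 17:00 start SLOT7 → 3
Thursday 17:30 end SLOT5 → 2
Thursday 17:30 start SLOT8 → 3
Thursday 21:30 end SLOT8 → 2
Friday 00:00 start SLOT9 → 3
Friday 01:00 end SLOT6 → 2
Friday 02:30 end SLOT7 → 1
Friday 06:30 end SLOT9 → 0
Peak is 3, at Thursday 03:00 (SLOT2, SLOT3, SLOT4).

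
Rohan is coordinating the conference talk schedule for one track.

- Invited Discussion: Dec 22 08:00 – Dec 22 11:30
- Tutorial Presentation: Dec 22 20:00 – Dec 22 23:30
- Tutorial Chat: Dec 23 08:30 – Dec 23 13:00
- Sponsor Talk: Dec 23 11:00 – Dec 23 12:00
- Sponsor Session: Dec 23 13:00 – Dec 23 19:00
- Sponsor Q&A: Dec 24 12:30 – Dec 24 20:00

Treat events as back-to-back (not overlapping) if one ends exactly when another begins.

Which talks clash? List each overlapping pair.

Sorted by start: Invited Discussion, Tutorial Presentation, Tutorial Chat, Sponsor Talk, Sponsor Session, Sponsor Q&A.
Tutorial Presentation starts after Invited Discussion ends, so Invited Discussion has no further overlaps.
Tutorial Chat starts after Tutorial Presentation ends, so Tutorial Presentation has no further overlaps.
Sponsor Talk starts before Tutorial Chat ends → Tutorial Chat and Sponsor Talk overlap.
Sponsor Session starts exactly when Tutorial Chat ends (back-to-back, no overlap), so Tutorial Chat has no further overlaps.
Sponsor Session starts after Sponsor Talk ends, so Sponsor Talk has no further overlaps.
Sponsor Q&A starts after Sponsor Session ends.

Sponsor Talk & Tutorial Chat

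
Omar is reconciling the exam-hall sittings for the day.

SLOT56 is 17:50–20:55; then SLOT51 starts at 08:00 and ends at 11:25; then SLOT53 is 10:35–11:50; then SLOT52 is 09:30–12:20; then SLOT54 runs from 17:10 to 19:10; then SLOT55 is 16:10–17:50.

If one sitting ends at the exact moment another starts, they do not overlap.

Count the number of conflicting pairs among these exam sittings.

Sorted by start: SLOT51, SLOT52, SLOT53, SLOT55, SLOT54, SLOT56.
SLOT52 starts before SLOT51 ends → SLOT51 and SLOT52 overlap.
SLOT53 starts before SLOT51 ends → SLOT51 and SLOT53 overlap.
SLOT55 starts after SLOT51 ends, so SLOT51 has no further overlaps.
SLOT53 starts before SLOT52 ends → SLOT52 and SLOT53 overlap.
SLOT55 starts after SLOT52 ends, so SLOT52 has no further overlaps.
SLOT55 starts after SLOT53 ends, so SLOT53 has no further overlaps.
SLOT54 starts before SLOT55 ends → SLOT55 and SLOT54 overlap.
SLOT56 starts exactly when SLOT55 ends (back-to-back, no overlap).
SLOT56 starts before SLOT54 ends → SLOT54 and SLOT56 overlap.
Overlapping pairs: SLOT51 & SLOT52, SLOT51 & SLOT53, SLOT52 & SLOT53, SLOT54 & SLOT55, SLOT54 & SLOT56 — 5 in total.

5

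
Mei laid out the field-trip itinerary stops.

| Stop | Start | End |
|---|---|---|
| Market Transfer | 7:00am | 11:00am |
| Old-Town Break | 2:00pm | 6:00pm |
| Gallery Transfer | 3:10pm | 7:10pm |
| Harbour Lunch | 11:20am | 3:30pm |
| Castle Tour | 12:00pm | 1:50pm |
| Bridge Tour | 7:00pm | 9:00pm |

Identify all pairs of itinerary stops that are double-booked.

Bridge Tour & Gallery Transfer, Castle Tour & Harbour Lunch, Gallery Transfer & Harbour Lunch, Gallery Transfer & Old-Town Break, Harbour Lunch & Old-Town Break

Check each pair: they overlap iff neither finishes before the other starts.
Sorted by start: Market Transfer, Harbour Lunch, Castle Tour, Old-Town Break, Gallery Transfer, Bridge Tour.
Harbour Lunch starts after Market Transfer ends, so nothing later overlaps Market Transfer either.
Castle Tour starts before Harbour Lunch ends → Harbour Lunch and Castle Tour overlap.
Old-Town Break starts before Harbour Lunch ends → Harbour Lunch and Old-Town Break overlap.
Gallery Transfer starts before Harbour Lunch ends → Harbour Lunch and Gallery Transfer overlap.
Bridge Tour starts after Harbour Lunch ends.
Old-Town Break starts after Castle Tour ends, so nothing later overlaps Castle Tour either.
Gallery Transfer starts before Old-Town Break ends → Old-Town Break and Gallery Transfer overlap.
Bridge Tour starts after Old-Town Break ends.
Bridge Tour starts before Gallery Transfer ends → Gallery Transfer and Bridge Tour overlap.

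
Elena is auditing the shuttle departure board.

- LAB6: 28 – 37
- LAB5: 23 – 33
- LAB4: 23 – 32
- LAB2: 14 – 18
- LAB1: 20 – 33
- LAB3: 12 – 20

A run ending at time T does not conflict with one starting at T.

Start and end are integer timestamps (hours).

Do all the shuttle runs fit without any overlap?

No

Sorted by start: LAB3, LAB2, LAB1, LAB4, LAB5, LAB6.
LAB2 starts before LAB3 ends → LAB3 and LAB2 overlap.
That's a conflict, so the schedule is not conflict-free.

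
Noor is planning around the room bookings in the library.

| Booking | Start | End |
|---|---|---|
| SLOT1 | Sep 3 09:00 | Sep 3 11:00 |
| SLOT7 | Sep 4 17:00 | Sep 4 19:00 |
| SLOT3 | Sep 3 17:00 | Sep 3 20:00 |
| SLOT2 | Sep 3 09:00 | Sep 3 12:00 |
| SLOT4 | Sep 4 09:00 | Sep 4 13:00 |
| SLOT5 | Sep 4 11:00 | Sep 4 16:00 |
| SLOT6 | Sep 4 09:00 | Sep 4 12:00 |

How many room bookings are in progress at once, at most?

3

Walk through starts and ends in time order (an end at T is processed before a start at T):
Sep 3 09:00 start SLOT1 → 1
Sep 3 09:00 start SLOT2 → 2
Sep 3 11:00 end SLOT1 → 1
Sep 3 12:00 end SLOT2 → 0
Sep 3 17:00 start SLOT3 → 1
Sep 3 20:00 end SLOT3 → 0
Sep 4 09:00 start SLOT4 → 1
Sep 4 09:00 start SLOT6 → 2
Sep 4 11:00 start SLOT5 → 3
Sep 4 12:00 end SLOT6 → 2
Sep 4 13:00 end SLOT4 → 1
Sep 4 16:00 end SLOT5 → 0
Sep 4 17:00 start SLOT7 → 1
Sep 4 19:00 end SLOT7 → 0
Peak is 3, at Sep 4 11:00 (SLOT4, SLOT5, SLOT6).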